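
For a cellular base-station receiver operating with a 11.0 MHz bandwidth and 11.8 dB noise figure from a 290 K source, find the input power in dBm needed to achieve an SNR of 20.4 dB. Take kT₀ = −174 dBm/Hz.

−71.4 dBm

Sensitivity = −174 + 10 log₁₀(B) + NF + SNR_min
= −174 + 70.41 + 11.8 + 20.4
= −71.39 dBm → −71.4 dBm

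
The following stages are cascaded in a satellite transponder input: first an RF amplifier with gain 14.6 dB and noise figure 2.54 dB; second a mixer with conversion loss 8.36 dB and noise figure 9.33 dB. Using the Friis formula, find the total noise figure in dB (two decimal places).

Convert to linear (a loss of L dB is a gain of −L dB): F_i = 10^(NF_i/10), G_i = 10^(G_i,dB/10)
  Stage 1: F_1 = 10^(2.54/10) = 1.795, G_1 = 10^(14.6/10) = 28.84
  Stage 2: F_2 = 10^(9.33/10) = 8.570, G_2 = 10^(−8.36/10) = 0.1459
Friis cascade:
  F = 1.795 + (8.570 − 1)/28.84 = 2.057
NF = 10 log₁₀(2.057) = 3.13 dB

3.13 dB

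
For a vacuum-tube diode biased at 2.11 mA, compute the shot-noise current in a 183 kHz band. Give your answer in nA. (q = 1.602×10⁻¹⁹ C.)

11.1 nA

I_n = √(2qI·B)
2qI·B = 2 × 1.602×10⁻¹⁹ × 2.11×10⁻³ × 1.83×10⁵ = 1.24×10⁻¹⁶ A²
I_n = √(1.24×10⁻¹⁶) = 1.11×10⁻⁸ A = 11.1 nA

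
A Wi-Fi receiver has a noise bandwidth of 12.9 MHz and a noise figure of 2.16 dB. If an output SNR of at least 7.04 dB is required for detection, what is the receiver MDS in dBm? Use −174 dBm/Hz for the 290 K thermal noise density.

−93.7 dBm

Sensitivity = −174 + 10 log₁₀(B) + NF + SNR_min
= −174 + 71.11 + 2.16 + 7.04
= −93.69 dBm → −93.7 dBm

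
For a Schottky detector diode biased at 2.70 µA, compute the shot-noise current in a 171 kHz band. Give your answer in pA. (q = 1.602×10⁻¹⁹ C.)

I_n = √(2qI·B)
2qI·B = 2 × 1.602×10⁻¹⁹ × 2.70×10⁻⁶ × 1.71×10⁵ = 1.48×10⁻¹⁹ A²
I_n = √(1.48×10⁻¹⁹) = 3.85×10⁻¹⁰ A = 385 pA

385 pA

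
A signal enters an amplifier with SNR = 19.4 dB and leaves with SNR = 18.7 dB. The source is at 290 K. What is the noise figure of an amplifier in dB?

NF (dB) = SNR_in(dB) − SNR_out(dB) when the source is at T₀
NF = 19.4 − 18.7 = 0.7 dB

0.7 dB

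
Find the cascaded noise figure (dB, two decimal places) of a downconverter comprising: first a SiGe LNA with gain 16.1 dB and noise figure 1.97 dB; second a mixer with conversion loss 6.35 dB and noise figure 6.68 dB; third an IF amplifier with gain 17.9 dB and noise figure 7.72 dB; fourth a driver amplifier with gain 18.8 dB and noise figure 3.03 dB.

Convert to linear (a loss of L dB is a gain of −L dB): F_i = 10^(NF_i/10), G_i = 10^(G_i,dB/10)
  Stage 1: F_1 = 10^(1.97/10) = 1.574, G_1 = 10^(16.1/10) = 40.74
  Stage 2: F_2 = 10^(6.68/10) = 4.656, G_2 = 10^(−6.35/10) = 0.2317
  Stage 3: F_3 = 10^(7.72/10) = 5.916, G_3 = 10^(17.9/10) = 61.66
  Stage 4: F_4 = 10^(3.03/10) = 2.009, G_4 = 10^(18.8/10) = 75.86
Friis cascade:
  F = 1.574 + (4.656 − 1)/40.74 + (5.916 − 1)/9.441 + (2.009 − 1)/582.1 = 2.186
NF = 10 log₁₀(2.186) = 3.40 dB

3.40 dB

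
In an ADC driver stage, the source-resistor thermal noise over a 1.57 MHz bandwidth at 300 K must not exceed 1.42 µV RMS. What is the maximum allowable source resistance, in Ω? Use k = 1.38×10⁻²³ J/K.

Johnson–Nyquist: V_n = √(4kTRB) ⇒ R = V_n² / (4kTB)
4kTB = 4 × 1.38×10⁻²³ × 300 × 1.57×10⁶ = 2.60×10⁻¹⁴
R = (1.42×10⁻⁶)² / 2.60×10⁻¹⁴ = 7.76×10¹ Ω = 77.6 Ω

77.6 Ω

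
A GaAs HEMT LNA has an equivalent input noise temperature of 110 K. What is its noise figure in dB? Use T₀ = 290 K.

F = 1 + T_e/T₀ = 1 + 110/290 = 1.37931
NF = 10 log₁₀(1.37931) = 1.40 dB

1.40 dB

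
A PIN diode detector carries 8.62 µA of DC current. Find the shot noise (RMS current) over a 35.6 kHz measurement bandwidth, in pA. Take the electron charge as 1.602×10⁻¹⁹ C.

314 pA

I_n = √(2qI·B)
2qI·B = 2 × 1.602×10⁻¹⁹ × 8.62×10⁻⁶ × 3.56×10⁴ = 9.83×10⁻²⁰ A²
I_n = √(9.83×10⁻²⁰) = 3.14×10⁻¹⁰ A = 314 pA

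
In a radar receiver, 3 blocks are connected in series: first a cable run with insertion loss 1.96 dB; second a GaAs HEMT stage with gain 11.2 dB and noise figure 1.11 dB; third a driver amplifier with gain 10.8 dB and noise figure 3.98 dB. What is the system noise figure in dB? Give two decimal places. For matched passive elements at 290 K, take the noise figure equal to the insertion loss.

3.44 dB

Convert to linear (a loss of L dB is a gain of −L dB): F_i = 10^(NF_i/10), G_i = 10^(G_i,dB/10)
  Stage 1: F_1 = 10^(1.96/10) = 1.570, G_1 = 10^(−1.96/10) = 0.6368
  Stage 2: F_2 = 10^(1.11/10) = 1.291, G_2 = 10^(11.2/10) = 13.18
  Stage 3: F_3 = 10^(3.98/10) = 2.500, G_3 = 10^(10.8/10) = 12.02
Friis cascade:
  F = 1.570 + (1.291 − 1)/0.6368 + (2.500 − 1)/8.395 = 2.206
NF = 10 log₁₀(2.206) = 3.44 dB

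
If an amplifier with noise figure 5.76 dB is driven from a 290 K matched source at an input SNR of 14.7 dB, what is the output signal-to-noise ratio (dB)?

By definition F = SNR_in/SNR_out, so in dB: SNR_out = SNR_in − NF
SNR_out = 14.7 − 5.76 = 8.94 dB

8.94 dB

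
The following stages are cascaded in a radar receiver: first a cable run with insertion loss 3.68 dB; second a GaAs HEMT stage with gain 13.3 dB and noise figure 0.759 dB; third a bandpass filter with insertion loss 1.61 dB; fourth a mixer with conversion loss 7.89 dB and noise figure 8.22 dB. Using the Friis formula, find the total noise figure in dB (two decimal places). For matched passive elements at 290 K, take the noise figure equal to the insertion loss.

5.70 dB

Convert to linear (a loss of L dB is a gain of −L dB): F_i = 10^(NF_i/10), G_i = 10^(G_i,dB/10)
  Stage 1: F_1 = 10^(3.68/10) = 2.333, G_1 = 10^(−3.68/10) = 0.4285
  Stage 2: F_2 = 10^(0.759/10) = 1.191, G_2 = 10^(13.3/10) = 21.38
  Stage 3: F_3 = 10^(1.61/10) = 1.449, G_3 = 10^(−1.61/10) = 0.6902
  Stage 4: F_4 = 10^(8.22/10) = 6.637, G_4 = 10^(−7.89/10) = 0.1626
Friis cascade:
  F = 2.333 + (1.191 − 1)/0.4285 + (1.449 − 1)/9.162 + (6.637 − 1)/6.324 = 3.719
NF = 10 log₁₀(3.719) = 5.70 dB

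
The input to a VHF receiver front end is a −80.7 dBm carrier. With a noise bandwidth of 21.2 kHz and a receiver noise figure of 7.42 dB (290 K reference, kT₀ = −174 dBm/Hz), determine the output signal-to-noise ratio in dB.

42.6 dB

Noise floor: N = −174 + 10 log₁₀(B) + NF
10 log₁₀(2.12×10⁴) = 43.26 dB
N = −174 + 43.26 + 7.42 = −123.32 dBm
SNR = P_sig − N = −80.7 − (−123.32) = 42.62 dB → 42.6 dB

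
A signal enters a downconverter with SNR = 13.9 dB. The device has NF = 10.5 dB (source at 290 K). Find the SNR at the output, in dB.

By definition F = SNR_in/SNR_out, so in dB: SNR_out = SNR_in − NF
SNR_out = 13.9 − 10.5 = 3.4 dB

3.4 dB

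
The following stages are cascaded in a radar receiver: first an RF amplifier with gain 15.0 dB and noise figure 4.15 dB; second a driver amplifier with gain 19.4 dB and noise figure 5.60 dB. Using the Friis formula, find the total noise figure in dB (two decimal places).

Convert to linear (a loss of L dB is a gain of −L dB): F_i = 10^(NF_i/10), G_i = 10^(G_i,dB/10)
  Stage 1: F_1 = 10^(4.15/10) = 2.600, G_1 = 10^(15.0/10) = 31.62
  Stage 2: F_2 = 10^(5.60/10) = 3.631, G_2 = 10^(19.4/10) = 87.10
Friis cascade:
  F = 2.600 + (3.631 − 1)/31.62 = 2.683
NF = 10 log₁₀(2.683) = 4.29 dB

4.29 dB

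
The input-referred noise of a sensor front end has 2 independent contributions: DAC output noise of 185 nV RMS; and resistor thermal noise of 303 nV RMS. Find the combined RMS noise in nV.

Uncorrelated sources add in power (mean-square): V_tot = √(ΣV_i²)
V_tot = √[(1.85×10⁻⁷)² + (3.03×10⁻⁷)²] = 3.55×10⁻⁷ V = 355 nV

355 nV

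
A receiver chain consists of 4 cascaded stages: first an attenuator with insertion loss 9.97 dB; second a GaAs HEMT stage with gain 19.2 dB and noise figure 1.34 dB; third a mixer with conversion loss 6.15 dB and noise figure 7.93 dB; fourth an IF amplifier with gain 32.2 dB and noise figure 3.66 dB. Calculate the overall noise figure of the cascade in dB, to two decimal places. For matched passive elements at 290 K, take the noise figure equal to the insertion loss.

11.70 dB

Convert to linear (a loss of L dB is a gain of −L dB): F_i = 10^(NF_i/10), G_i = 10^(G_i,dB/10)
  Stage 1: F_1 = 10^(9.97/10) = 9.931, G_1 = 10^(−9.97/10) = 0.1007
  Stage 2: F_2 = 10^(1.34/10) = 1.361, G_2 = 10^(19.2/10) = 83.18
  Stage 3: F_3 = 10^(7.93/10) = 6.209, G_3 = 10^(−6.15/10) = 0.2427
  Stage 4: F_4 = 10^(3.66/10) = 2.323, G_4 = 10^(32.2/10) = 1660
Friis cascade:
  F = 9.931 + (1.361 − 1)/0.1007 + (6.209 − 1)/8.375 + (2.323 − 1)/2.032 = 14.79
NF = 10 log₁₀(14.79) = 11.70 dB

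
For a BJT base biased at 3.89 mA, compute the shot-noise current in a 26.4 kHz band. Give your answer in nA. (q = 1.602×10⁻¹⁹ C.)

5.74 nA

I_n = √(2qI·B)
2qI·B = 2 × 1.602×10⁻¹⁹ × 3.89×10⁻³ × 2.64×10⁴ = 3.29×10⁻¹⁷ A²
I_n = √(3.29×10⁻¹⁷) = 5.74×10⁻⁹ A = 5.74 nA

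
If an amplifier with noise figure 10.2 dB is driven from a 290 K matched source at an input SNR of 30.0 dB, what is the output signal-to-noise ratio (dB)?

By definition F = SNR_in/SNR_out, so in dB: SNR_out = SNR_in − NF
SNR_out = 30.0 − 10.2 = 19.8 dB

19.8 dB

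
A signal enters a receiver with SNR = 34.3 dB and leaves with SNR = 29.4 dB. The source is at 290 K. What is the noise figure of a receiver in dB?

4.9 dB

NF (dB) = SNR_in(dB) − SNR_out(dB) when the source is at T₀
NF = 34.3 − 29.4 = 4.9 dB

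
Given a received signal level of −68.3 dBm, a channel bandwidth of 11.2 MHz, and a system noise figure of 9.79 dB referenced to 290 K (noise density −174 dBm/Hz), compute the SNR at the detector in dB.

Noise floor: N = −174 + 10 log₁₀(B) + NF
10 log₁₀(1.12×10⁷) = 70.49 dB
N = −174 + 70.49 + 9.79 = −93.72 dBm
SNR = P_sig − N = −68.3 − (−93.72) = 25.42 dB → 25.4 dB

25.4 dB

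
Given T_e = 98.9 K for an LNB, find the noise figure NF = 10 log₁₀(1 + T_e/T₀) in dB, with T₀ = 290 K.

1.27 dB

F = 1 + T_e/T₀ = 1 + 98.9/290 = 1.34103
NF = 10 log₁₀(1.34103) = 1.27 dB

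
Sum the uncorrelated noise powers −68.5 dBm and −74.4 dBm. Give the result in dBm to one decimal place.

Convert to linear, add, convert back:
P₁ = 1.41×10⁻¹⁰ W, P₂ = 3.63×10⁻¹¹ W
P_tot = 1.78×10⁻¹⁰ W → 10 log₁₀(P_tot / 10⁻³) = −67.5 dBm

−67.5 dBm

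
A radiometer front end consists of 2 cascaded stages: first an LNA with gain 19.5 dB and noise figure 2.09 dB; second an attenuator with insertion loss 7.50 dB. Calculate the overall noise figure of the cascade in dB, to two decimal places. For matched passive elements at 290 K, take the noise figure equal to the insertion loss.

2.23 dB

Convert to linear (a loss of L dB is a gain of −L dB): F_i = 10^(NF_i/10), G_i = 10^(G_i,dB/10)
  Stage 1: F_1 = 10^(2.09/10) = 1.618, G_1 = 10^(19.5/10) = 89.13
  Stage 2: F_2 = 10^(7.50/10) = 5.623, G_2 = 10^(−7.50/10) = 0.1778
Friis cascade:
  F = 1.618 + (5.623 − 1)/89.13 = 1.670
NF = 10 log₁₀(1.670) = 2.23 dB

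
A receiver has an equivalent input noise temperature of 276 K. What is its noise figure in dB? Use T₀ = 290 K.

F = 1 + T_e/T₀ = 1 + 276/290 = 1.95172
NF = 10 log₁₀(1.95172) = 2.90 dB

2.90 dB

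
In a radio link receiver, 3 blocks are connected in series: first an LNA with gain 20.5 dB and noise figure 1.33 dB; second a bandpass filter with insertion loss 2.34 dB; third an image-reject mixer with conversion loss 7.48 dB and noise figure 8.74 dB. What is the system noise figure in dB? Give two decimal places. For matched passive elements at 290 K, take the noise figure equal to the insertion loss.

Convert to linear (a loss of L dB is a gain of −L dB): F_i = 10^(NF_i/10), G_i = 10^(G_i,dB/10)
  Stage 1: F_1 = 10^(1.33/10) = 1.358, G_1 = 10^(20.5/10) = 112.2
  Stage 2: F_2 = 10^(2.34/10) = 1.714, G_2 = 10^(−2.34/10) = 0.5834
  Stage 3: F_3 = 10^(8.74/10) = 7.482, G_3 = 10^(−7.48/10) = 0.1786
Friis cascade:
  F = 1.358 + (1.714 − 1)/112.2 + (7.482 − 1)/65.46 = 1.464
NF = 10 log₁₀(1.464) = 1.65 dB

1.65 dB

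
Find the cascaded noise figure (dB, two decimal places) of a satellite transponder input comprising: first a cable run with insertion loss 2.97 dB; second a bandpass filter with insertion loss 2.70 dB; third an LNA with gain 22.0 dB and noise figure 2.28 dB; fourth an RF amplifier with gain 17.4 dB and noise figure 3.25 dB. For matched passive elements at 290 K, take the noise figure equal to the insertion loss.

Convert to linear (a loss of L dB is a gain of −L dB): F_i = 10^(NF_i/10), G_i = 10^(G_i,dB/10)
  Stage 1: F_1 = 10^(2.97/10) = 1.982, G_1 = 10^(−2.97/10) = 0.5047
  Stage 2: F_2 = 10^(2.70/10) = 1.862, G_2 = 10^(−2.70/10) = 0.5370
  Stage 3: F_3 = 10^(2.28/10) = 1.690, G_3 = 10^(22.0/10) = 158.5
  Stage 4: F_4 = 10^(3.25/10) = 2.113, G_4 = 10^(17.4/10) = 54.95
Friis cascade:
  F = 1.982 + (1.862 − 1)/0.5047 + (1.690 − 1)/0.2710 + (2.113 − 1)/42.95 = 6.263
NF = 10 log₁₀(6.263) = 7.97 dB

7.97 dB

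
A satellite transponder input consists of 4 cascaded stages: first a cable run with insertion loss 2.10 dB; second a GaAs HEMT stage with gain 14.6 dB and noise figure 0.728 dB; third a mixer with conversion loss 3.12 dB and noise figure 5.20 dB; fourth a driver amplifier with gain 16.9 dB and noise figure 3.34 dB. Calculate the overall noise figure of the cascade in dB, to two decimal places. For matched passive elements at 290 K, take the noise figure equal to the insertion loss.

Convert to linear (a loss of L dB is a gain of −L dB): F_i = 10^(NF_i/10), G_i = 10^(G_i,dB/10)
  Stage 1: F_1 = 10^(2.10/10) = 1.622, G_1 = 10^(−2.10/10) = 0.6166
  Stage 2: F_2 = 10^(0.728/10) = 1.182, G_2 = 10^(14.6/10) = 28.84
  Stage 3: F_3 = 10^(5.20/10) = 3.311, G_3 = 10^(−3.12/10) = 0.4875
  Stage 4: F_4 = 10^(3.34/10) = 2.158, G_4 = 10^(16.9/10) = 48.98
Friis cascade:
  F = 1.622 + (1.182 − 1)/0.6166 + (3.311 − 1)/17.78 + (2.158 − 1)/8.670 = 2.181
NF = 10 log₁₀(2.181) = 3.39 dB

3.39 dB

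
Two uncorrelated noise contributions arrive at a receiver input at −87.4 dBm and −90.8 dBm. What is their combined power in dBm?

Convert to linear, add, convert back:
P₁ = 1.82×10⁻¹² W, P₂ = 8.32×10⁻¹³ W
P_tot = 2.65×10⁻¹² W → 10 log₁₀(P_tot / 10⁻³) = −85.8 dBm

−85.8 dBm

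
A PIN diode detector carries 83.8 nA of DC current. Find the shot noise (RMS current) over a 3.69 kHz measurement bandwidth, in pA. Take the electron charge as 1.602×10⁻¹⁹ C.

9.95 pA

I_n = √(2qI·B)
2qI·B = 2 × 1.602×10⁻¹⁹ × 8.38×10⁻⁸ × 3.69×10³ = 9.91×10⁻²³ A²
I_n = √(9.91×10⁻²³) = 9.95×10⁻¹² A = 9.95 pA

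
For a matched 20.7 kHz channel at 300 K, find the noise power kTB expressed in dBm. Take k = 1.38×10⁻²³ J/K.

P_n = kTB = 1.38×10⁻²³ × 300 × 2.07×10⁴ = 8.57×10⁻¹⁷ W
In dBm: 10 log₁₀(8.57×10⁻¹⁷ / 10⁻³) = −130.7 dBm

−130.7 dBm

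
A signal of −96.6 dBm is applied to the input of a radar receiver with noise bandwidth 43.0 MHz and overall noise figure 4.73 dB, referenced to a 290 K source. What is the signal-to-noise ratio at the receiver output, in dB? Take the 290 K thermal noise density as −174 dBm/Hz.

Noise floor: N = −174 + 10 log₁₀(B) + NF
10 log₁₀(4.30×10⁷) = 76.33 dB
N = −174 + 76.33 + 4.73 = −92.94 dBm
SNR = P_sig − N = −96.6 − (−92.94) = −3.66 dB → −3.7 dB

−3.7 dB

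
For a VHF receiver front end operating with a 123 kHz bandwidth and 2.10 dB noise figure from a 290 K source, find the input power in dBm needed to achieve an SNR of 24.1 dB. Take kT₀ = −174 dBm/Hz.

Sensitivity = −174 + 10 log₁₀(B) + NF + SNR_min
= −174 + 50.9 + 2.10 + 24.1
= −96.90 dBm → −96.9 dBm

−96.9 dBm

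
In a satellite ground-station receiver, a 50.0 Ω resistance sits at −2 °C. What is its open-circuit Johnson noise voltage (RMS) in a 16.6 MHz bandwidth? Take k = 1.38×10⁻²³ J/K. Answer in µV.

T = −2 °C + 273.15 = 271.15 K
V_n = √(4kTRB)
4kTRB = 4 × 1.38×10⁻²³ × 271.15 × 5.00×10¹ × 1.66×10⁷ = 1.24×10⁻¹¹ V²
V_n = √(1.24×10⁻¹¹) = 3.52×10⁻⁶ V = 3.52 µV

3.52 µV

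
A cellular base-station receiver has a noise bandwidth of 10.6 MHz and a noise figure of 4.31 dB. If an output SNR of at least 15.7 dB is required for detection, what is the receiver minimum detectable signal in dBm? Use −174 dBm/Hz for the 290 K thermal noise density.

−83.7 dBm

Sensitivity = −174 + 10 log₁₀(B) + NF + SNR_min
= −174 + 70.25 + 4.31 + 15.7
= −83.74 dBm → −83.7 dBm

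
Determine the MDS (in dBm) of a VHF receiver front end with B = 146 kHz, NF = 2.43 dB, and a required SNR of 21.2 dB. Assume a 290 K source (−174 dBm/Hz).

Sensitivity = −174 + 10 log₁₀(B) + NF + SNR_min
= −174 + 51.64 + 2.43 + 21.2
= −98.73 dBm → −98.7 dBm

−98.7 dBm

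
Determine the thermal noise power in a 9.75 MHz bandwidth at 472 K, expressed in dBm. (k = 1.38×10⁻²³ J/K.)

P_n = kTB = 1.38×10⁻²³ × 472 × 9.75×10⁶ = 6.35×10⁻¹⁴ W
In dBm: 10 log₁₀(6.35×10⁻¹⁴ / 10⁻³) = −102.0 dBm

−102.0 dBm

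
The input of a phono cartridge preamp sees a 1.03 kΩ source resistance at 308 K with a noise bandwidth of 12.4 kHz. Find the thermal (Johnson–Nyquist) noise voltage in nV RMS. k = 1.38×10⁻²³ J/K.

466 nV

V_n = √(4kTRB)
4kTRB = 4 × 1.38×10⁻²³ × 308 × 1.03×10³ × 1.24×10⁴ = 2.17×10⁻¹³ V²
V_n = √(2.17×10⁻¹³) = 4.66×10⁻⁷ V = 466 nV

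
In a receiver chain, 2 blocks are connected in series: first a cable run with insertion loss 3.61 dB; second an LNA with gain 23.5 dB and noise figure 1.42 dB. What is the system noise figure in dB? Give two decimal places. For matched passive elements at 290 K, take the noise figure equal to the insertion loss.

5.03 dB

Convert to linear (a loss of L dB is a gain of −L dB): F_i = 10^(NF_i/10), G_i = 10^(G_i,dB/10)
  Stage 1: F_1 = 10^(3.61/10) = 2.296, G_1 = 10^(−3.61/10) = 0.4355
  Stage 2: F_2 = 10^(1.42/10) = 1.387, G_2 = 10^(23.5/10) = 223.9
Friis cascade:
  F = 2.296 + (1.387 − 1)/0.4355 = 3.184
NF = 10 log₁₀(3.184) = 5.03 dB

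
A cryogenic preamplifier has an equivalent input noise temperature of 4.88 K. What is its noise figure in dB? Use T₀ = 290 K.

0.072 dB

F = 1 + T_e/T₀ = 1 + 4.88/290 = 1.01683
NF = 10 log₁₀(1.01683) = 0.072 dB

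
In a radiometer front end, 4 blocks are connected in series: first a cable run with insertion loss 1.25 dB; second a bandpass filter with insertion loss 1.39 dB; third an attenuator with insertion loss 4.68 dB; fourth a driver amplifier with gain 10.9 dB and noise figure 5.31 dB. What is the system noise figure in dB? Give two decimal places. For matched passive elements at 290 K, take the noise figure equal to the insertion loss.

Convert to linear (a loss of L dB is a gain of −L dB): F_i = 10^(NF_i/10), G_i = 10^(G_i,dB/10)
  Stage 1: F_1 = 10^(1.25/10) = 1.334, G_1 = 10^(−1.25/10) = 0.7499
  Stage 2: F_2 = 10^(1.39/10) = 1.377, G_2 = 10^(−1.39/10) = 0.7261
  Stage 3: F_3 = 10^(4.68/10) = 2.938, G_3 = 10^(−4.68/10) = 0.3404
  Stage 4: F_4 = 10^(5.31/10) = 3.396, G_4 = 10^(10.9/10) = 12.30
Friis cascade:
  F = 1.334 + (1.377 − 1)/0.7499 + (2.938 − 1)/0.5445 + (3.396 − 1)/0.1854 = 18.32
NF = 10 log₁₀(18.32) = 12.63 dB

12.63 dB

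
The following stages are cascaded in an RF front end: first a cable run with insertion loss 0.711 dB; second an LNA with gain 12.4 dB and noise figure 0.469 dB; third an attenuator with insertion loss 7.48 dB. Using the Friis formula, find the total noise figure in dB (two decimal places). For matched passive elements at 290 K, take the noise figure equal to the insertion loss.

2.11 dB

Convert to linear (a loss of L dB is a gain of −L dB): F_i = 10^(NF_i/10), G_i = 10^(G_i,dB/10)
  Stage 1: F_1 = 10^(0.711/10) = 1.178, G_1 = 10^(−0.711/10) = 0.8490
  Stage 2: F_2 = 10^(0.469/10) = 1.114, G_2 = 10^(12.4/10) = 17.38
  Stage 3: F_3 = 10^(7.48/10) = 5.598, G_3 = 10^(−7.48/10) = 0.1786
Friis cascade:
  F = 1.178 + (1.114 − 1)/0.8490 + (5.598 − 1)/14.75 = 1.624
NF = 10 log₁₀(1.624) = 2.11 dB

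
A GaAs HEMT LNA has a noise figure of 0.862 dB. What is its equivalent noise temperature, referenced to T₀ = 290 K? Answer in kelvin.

F = 10^(0.862/10) = 1.21955
T_e = (F − 1)·T₀ = (1.21955 − 1) × 290 = 63.7 K

63.7 K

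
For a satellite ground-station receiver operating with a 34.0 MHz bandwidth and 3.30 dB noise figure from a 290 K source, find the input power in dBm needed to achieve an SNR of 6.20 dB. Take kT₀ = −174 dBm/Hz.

Sensitivity = −174 + 10 log₁₀(B) + NF + SNR_min
= −174 + 75.31 + 3.30 + 6.20
= −89.19 dBm → −89.2 dBm

−89.2 dBm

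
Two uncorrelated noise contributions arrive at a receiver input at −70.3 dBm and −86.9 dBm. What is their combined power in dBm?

Convert to linear, add, convert back:
P₁ = 9.33×10⁻¹¹ W, P₂ = 2.04×10⁻¹² W
P_tot = 9.54×10⁻¹¹ W → 10 log₁₀(P_tot / 10⁻³) = −70.2 dBm

−70.2 dBm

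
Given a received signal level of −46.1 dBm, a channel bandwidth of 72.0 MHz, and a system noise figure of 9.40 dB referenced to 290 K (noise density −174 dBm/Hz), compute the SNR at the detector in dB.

39.9 dB

Noise floor: N = −174 + 10 log₁₀(B) + NF
10 log₁₀(7.20×10⁷) = 78.57 dB
N = −174 + 78.57 + 9.40 = −86.03 dBm
SNR = P_sig − N = −46.1 − (−86.03) = 39.93 dB → 39.9 dB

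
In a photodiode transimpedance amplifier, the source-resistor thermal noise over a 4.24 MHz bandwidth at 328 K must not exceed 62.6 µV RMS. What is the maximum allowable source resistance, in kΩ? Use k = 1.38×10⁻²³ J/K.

51.0 kΩ

Johnson–Nyquist: V_n = √(4kTRB) ⇒ R = V_n² / (4kTB)
4kTB = 4 × 1.38×10⁻²³ × 328 × 4.24×10⁶ = 7.68×10⁻¹⁴
R = (6.26×10⁻⁵)² / 7.68×10⁻¹⁴ = 5.10×10⁴ Ω = 51.0 kΩ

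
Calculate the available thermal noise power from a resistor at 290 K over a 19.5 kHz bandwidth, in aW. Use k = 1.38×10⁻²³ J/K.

78.0 aW

P_n = kTB = 1.38×10⁻²³ × 290 × 1.95×10⁴ = 7.80×10⁻¹⁷ W = 78.0 aW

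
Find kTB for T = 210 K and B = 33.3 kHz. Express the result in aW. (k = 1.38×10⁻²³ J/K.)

P_n = kTB = 1.38×10⁻²³ × 210 × 3.33×10⁴ = 9.65×10⁻¹⁷ W = 96.5 aW

96.5 aW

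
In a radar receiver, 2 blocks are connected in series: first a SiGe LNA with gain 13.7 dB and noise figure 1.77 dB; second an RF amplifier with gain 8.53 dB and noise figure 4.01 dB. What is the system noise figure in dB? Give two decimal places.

1.95 dB

Convert to linear (a loss of L dB is a gain of −L dB): F_i = 10^(NF_i/10), G_i = 10^(G_i,dB/10)
  Stage 1: F_1 = 10^(1.77/10) = 1.503, G_1 = 10^(13.7/10) = 23.44
  Stage 2: F_2 = 10^(4.01/10) = 2.518, G_2 = 10^(8.53/10) = 7.129
Friis cascade:
  F = 1.503 + (2.518 − 1)/23.44 = 1.568
NF = 10 log₁₀(1.568) = 1.95 dB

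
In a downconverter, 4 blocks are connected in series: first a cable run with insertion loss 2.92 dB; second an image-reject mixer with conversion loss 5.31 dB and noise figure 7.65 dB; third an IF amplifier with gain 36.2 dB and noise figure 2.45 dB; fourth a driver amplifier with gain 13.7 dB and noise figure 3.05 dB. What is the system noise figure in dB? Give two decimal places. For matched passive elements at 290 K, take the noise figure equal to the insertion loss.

Convert to linear (a loss of L dB is a gain of −L dB): F_i = 10^(NF_i/10), G_i = 10^(G_i,dB/10)
  Stage 1: F_1 = 10^(2.92/10) = 1.959, G_1 = 10^(−2.92/10) = 0.5105
  Stage 2: F_2 = 10^(7.65/10) = 5.821, G_2 = 10^(−5.31/10) = 0.2944
  Stage 3: F_3 = 10^(2.45/10) = 1.758, G_3 = 10^(36.2/10) = 4169
  Stage 4: F_4 = 10^(3.05/10) = 2.018, G_4 = 10^(13.7/10) = 23.44
Friis cascade:
  F = 1.959 + (5.821 − 1)/0.5105 + (1.758 − 1)/0.1503 + (2.018 − 1)/626.6 = 16.45
NF = 10 log₁₀(16.45) = 12.16 dB

12.16 dB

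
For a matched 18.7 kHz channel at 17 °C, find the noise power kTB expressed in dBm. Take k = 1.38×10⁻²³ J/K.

T = 17 °C + 273.15 = 290.15 K
P_n = kTB = 1.38×10⁻²³ × 290.15 × 1.87×10⁴ = 7.49×10⁻¹⁷ W
In dBm: 10 log₁₀(7.49×10⁻¹⁷ / 10⁻³) = −131.3 dBm

−131.3 dBm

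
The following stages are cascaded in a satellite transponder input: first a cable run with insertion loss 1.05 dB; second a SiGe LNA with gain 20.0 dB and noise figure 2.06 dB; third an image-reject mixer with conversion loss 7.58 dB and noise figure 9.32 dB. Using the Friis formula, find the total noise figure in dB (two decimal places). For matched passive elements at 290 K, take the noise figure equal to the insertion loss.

Convert to linear (a loss of L dB is a gain of −L dB): F_i = 10^(NF_i/10), G_i = 10^(G_i,dB/10)
  Stage 1: F_1 = 10^(1.05/10) = 1.274, G_1 = 10^(−1.05/10) = 0.7852
  Stage 2: F_2 = 10^(2.06/10) = 1.607, G_2 = 10^(20.0/10) = 100.0
  Stage 3: F_3 = 10^(9.32/10) = 8.551, G_3 = 10^(−7.58/10) = 0.1746
Friis cascade:
  F = 1.274 + (1.607 − 1)/0.7852 + (8.551 − 1)/78.52 = 2.143
NF = 10 log₁₀(2.143) = 3.31 dB

3.31 dB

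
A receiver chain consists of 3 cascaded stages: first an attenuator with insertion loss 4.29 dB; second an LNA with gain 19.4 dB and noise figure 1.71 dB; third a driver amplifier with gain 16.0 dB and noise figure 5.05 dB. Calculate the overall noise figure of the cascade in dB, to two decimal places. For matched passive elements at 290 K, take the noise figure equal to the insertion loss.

Convert to linear (a loss of L dB is a gain of −L dB): F_i = 10^(NF_i/10), G_i = 10^(G_i,dB/10)
  Stage 1: F_1 = 10^(4.29/10) = 2.685, G_1 = 10^(−4.29/10) = 0.3724
  Stage 2: F_2 = 10^(1.71/10) = 1.483, G_2 = 10^(19.4/10) = 87.10
  Stage 3: F_3 = 10^(5.05/10) = 3.199, G_3 = 10^(16.0/10) = 39.81
Friis cascade:
  F = 2.685 + (1.483 − 1)/0.3724 + (3.199 − 1)/32.43 = 4.049
NF = 10 log₁₀(4.049) = 6.07 dB

6.07 dB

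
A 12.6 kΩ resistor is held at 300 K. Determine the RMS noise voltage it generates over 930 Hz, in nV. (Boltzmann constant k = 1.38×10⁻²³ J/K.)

441 nV

V_n = √(4kTRB)
4kTRB = 4 × 1.38×10⁻²³ × 300 × 1.26×10⁴ × 9.30×10² = 1.94×10⁻¹³ V²
V_n = √(1.94×10⁻¹³) = 4.41×10⁻⁷ V = 441 nV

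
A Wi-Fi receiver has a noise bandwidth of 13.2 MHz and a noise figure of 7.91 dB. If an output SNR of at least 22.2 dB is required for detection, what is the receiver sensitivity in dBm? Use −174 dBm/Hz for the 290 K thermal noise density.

Sensitivity = −174 + 10 log₁₀(B) + NF + SNR_min
= −174 + 71.21 + 7.91 + 22.2
= −72.68 dBm → −72.7 dBm

−72.7 dBm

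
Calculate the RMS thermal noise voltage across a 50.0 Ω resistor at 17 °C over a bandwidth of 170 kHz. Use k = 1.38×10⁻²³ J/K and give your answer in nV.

369 nV

T = 17 °C + 273.15 = 290.15 K
V_n = √(4kTRB)
4kTRB = 4 × 1.38×10⁻²³ × 290.15 × 5.00×10¹ × 1.70×10⁵ = 1.36×10⁻¹³ V²
V_n = √(1.36×10⁻¹³) = 3.69×10⁻⁷ V = 369 nV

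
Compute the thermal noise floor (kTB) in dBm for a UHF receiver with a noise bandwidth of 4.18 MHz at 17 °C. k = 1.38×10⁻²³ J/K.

−107.8 dBm

T = 17 °C + 273.15 = 290.15 K
P_n = kTB = 1.38×10⁻²³ × 290.15 × 4.18×10⁶ = 1.67×10⁻¹⁴ W
In dBm: 10 log₁₀(1.67×10⁻¹⁴ / 10⁻³) = −107.8 dBm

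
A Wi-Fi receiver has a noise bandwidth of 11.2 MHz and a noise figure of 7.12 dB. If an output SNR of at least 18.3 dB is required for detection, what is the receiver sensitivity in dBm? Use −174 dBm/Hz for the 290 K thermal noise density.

−78.1 dBm

Sensitivity = −174 + 10 log₁₀(B) + NF + SNR_min
= −174 + 70.49 + 7.12 + 18.3
= −78.09 dBm → −78.1 dBm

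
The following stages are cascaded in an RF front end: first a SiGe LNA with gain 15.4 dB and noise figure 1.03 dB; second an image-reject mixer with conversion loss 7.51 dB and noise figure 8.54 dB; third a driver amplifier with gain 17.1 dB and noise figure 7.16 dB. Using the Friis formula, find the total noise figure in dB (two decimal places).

Convert to linear (a loss of L dB is a gain of −L dB): F_i = 10^(NF_i/10), G_i = 10^(G_i,dB/10)
  Stage 1: F_1 = 10^(1.03/10) = 1.268, G_1 = 10^(15.4/10) = 34.67
  Stage 2: F_2 = 10^(8.54/10) = 7.145, G_2 = 10^(−7.51/10) = 0.1774
  Stage 3: F_3 = 10^(7.16/10) = 5.200, G_3 = 10^(17.1/10) = 51.29
Friis cascade:
  F = 1.268 + (7.145 − 1)/34.67 + (5.200 − 1)/6.152 = 2.128
NF = 10 log₁₀(2.128) = 3.28 dB

3.28 dB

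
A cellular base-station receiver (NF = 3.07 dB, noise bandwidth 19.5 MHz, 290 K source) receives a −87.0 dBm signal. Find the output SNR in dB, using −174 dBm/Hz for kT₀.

Noise floor: N = −174 + 10 log₁₀(B) + NF
10 log₁₀(1.95×10⁷) = 72.9 dB
N = −174 + 72.9 + 3.07 = −98.03 dBm
SNR = P_sig − N = −87.0 − (−98.03) = 11.03 dB → 11.0 dB

11.0 dB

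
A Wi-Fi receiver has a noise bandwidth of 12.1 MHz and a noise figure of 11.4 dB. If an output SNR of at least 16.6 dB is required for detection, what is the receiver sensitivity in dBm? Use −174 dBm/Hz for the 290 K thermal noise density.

Sensitivity = −174 + 10 log₁₀(B) + NF + SNR_min
= −174 + 70.83 + 11.4 + 16.6
= −75.17 dBm → −75.2 dBm

−75.2 dBm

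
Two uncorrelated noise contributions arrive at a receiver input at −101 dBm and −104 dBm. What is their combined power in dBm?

−99.2 dBm

Convert to linear, add, convert back:
P₁ = 7.94×10⁻¹⁴ W, P₂ = 3.98×10⁻¹⁴ W
P_tot = 1.19×10⁻¹³ W → 10 log₁₀(P_tot / 10⁻³) = −99.2 dBm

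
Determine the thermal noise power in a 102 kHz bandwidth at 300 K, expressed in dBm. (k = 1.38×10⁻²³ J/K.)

−123.7 dBm

P_n = kTB = 1.38×10⁻²³ × 300 × 1.02×10⁵ = 4.22×10⁻¹⁶ W
In dBm: 10 log₁₀(4.22×10⁻¹⁶ / 10⁻³) = −123.7 dBm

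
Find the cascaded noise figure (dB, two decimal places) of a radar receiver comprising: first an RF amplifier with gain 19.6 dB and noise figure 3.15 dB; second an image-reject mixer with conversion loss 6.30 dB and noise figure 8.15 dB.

Convert to linear (a loss of L dB is a gain of −L dB): F_i = 10^(NF_i/10), G_i = 10^(G_i,dB/10)
  Stage 1: F_1 = 10^(3.15/10) = 2.065, G_1 = 10^(19.6/10) = 91.20
  Stage 2: F_2 = 10^(8.15/10) = 6.531, G_2 = 10^(−6.30/10) = 0.2344
Friis cascade:
  F = 2.065 + (6.531 − 1)/91.20 = 2.126
NF = 10 log₁₀(2.126) = 3.28 dB

3.28 dB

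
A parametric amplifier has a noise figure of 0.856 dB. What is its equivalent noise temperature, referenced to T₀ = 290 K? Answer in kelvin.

63.2 K

F = 10^(0.856/10) = 1.21787
T_e = (F − 1)·T₀ = (1.21787 − 1) × 290 = 63.2 K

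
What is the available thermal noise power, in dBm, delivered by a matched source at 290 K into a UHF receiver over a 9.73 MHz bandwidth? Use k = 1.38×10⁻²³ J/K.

P_n = kTB = 1.38×10⁻²³ × 290 × 9.73×10⁶ = 3.89×10⁻¹⁴ W
In dBm: 10 log₁₀(3.89×10⁻¹⁴ / 10⁻³) = −104.1 dBm

−104.1 dBm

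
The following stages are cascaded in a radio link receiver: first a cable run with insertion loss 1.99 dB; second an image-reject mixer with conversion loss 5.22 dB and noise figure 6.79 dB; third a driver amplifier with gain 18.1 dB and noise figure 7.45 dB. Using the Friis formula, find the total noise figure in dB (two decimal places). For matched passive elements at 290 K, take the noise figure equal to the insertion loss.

14.99 dB

Convert to linear (a loss of L dB is a gain of −L dB): F_i = 10^(NF_i/10), G_i = 10^(G_i,dB/10)
  Stage 1: F_1 = 10^(1.99/10) = 1.581, G_1 = 10^(−1.99/10) = 0.6324
  Stage 2: F_2 = 10^(6.79/10) = 4.775, G_2 = 10^(−5.22/10) = 0.3006
  Stage 3: F_3 = 10^(7.45/10) = 5.559, G_3 = 10^(18.1/10) = 64.57
Friis cascade:
  F = 1.581 + (4.775 − 1)/0.6324 + (5.559 − 1)/0.1901 = 31.53
NF = 10 log₁₀(31.53) = 14.99 dB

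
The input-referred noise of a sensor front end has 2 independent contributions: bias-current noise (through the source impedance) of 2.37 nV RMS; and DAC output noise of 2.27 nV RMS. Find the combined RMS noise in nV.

3.28 nV

Uncorrelated sources add in power (mean-square): V_tot = √(ΣV_i²)
V_tot = √[(2.37×10⁻⁹)² + (2.27×10⁻⁹)²] = 3.28×10⁻⁹ V = 3.28 nV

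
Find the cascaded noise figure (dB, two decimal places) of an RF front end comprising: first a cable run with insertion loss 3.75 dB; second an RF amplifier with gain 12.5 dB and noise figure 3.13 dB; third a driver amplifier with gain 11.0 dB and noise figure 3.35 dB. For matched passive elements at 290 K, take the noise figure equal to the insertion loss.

Convert to linear (a loss of L dB is a gain of −L dB): F_i = 10^(NF_i/10), G_i = 10^(G_i,dB/10)
  Stage 1: F_1 = 10^(3.75/10) = 2.371, G_1 = 10^(−3.75/10) = 0.4217
  Stage 2: F_2 = 10^(3.13/10) = 2.056, G_2 = 10^(12.5/10) = 17.78
  Stage 3: F_3 = 10^(3.35/10) = 2.163, G_3 = 10^(11.0/10) = 12.59
Friis cascade:
  F = 2.371 + (2.056 − 1)/0.4217 + (2.163 − 1)/7.499 = 5.030
NF = 10 log₁₀(5.030) = 7.02 dB

7.02 dB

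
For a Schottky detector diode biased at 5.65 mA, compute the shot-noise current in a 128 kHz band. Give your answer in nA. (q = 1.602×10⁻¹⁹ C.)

I_n = √(2qI·B)
2qI·B = 2 × 1.602×10⁻¹⁹ × 5.65×10⁻³ × 1.28×10⁵ = 2.32×10⁻¹⁶ A²
I_n = √(2.32×10⁻¹⁶) = 1.52×10⁻⁸ A = 15.2 nA

15.2 nA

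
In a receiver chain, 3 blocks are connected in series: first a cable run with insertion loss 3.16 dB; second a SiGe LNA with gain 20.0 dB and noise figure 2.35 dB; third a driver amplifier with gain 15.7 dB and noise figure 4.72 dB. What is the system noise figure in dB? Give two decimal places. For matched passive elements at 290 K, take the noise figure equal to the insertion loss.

Convert to linear (a loss of L dB is a gain of −L dB): F_i = 10^(NF_i/10), G_i = 10^(G_i,dB/10)
  Stage 1: F_1 = 10^(3.16/10) = 2.070, G_1 = 10^(−3.16/10) = 0.4831
  Stage 2: F_2 = 10^(2.35/10) = 1.718, G_2 = 10^(20.0/10) = 100.0
  Stage 3: F_3 = 10^(4.72/10) = 2.965, G_3 = 10^(15.7/10) = 37.15
Friis cascade:
  F = 2.070 + (1.718 − 1)/0.4831 + (2.965 − 1)/48.31 = 3.597
NF = 10 log₁₀(3.597) = 5.56 dB

5.56 dB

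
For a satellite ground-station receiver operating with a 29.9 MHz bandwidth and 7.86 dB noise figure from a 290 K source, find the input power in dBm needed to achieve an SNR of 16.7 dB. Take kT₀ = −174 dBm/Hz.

Sensitivity = −174 + 10 log₁₀(B) + NF + SNR_min
= −174 + 74.76 + 7.86 + 16.7
= −74.68 dBm → −74.7 dBm

−74.7 dBm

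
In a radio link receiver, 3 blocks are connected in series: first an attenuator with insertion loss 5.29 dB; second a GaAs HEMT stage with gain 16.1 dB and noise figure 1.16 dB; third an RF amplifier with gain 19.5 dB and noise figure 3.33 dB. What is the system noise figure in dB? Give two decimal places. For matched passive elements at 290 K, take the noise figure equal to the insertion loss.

6.54 dB

Convert to linear (a loss of L dB is a gain of −L dB): F_i = 10^(NF_i/10), G_i = 10^(G_i,dB/10)
  Stage 1: F_1 = 10^(5.29/10) = 3.381, G_1 = 10^(−5.29/10) = 0.2958
  Stage 2: F_2 = 10^(1.16/10) = 1.306, G_2 = 10^(16.1/10) = 40.74
  Stage 3: F_3 = 10^(3.33/10) = 2.153, G_3 = 10^(19.5/10) = 89.13
Friis cascade:
  F = 3.381 + (1.306 − 1)/0.2958 + (2.153 − 1)/12.05 = 4.511
NF = 10 log₁₀(4.511) = 6.54 dB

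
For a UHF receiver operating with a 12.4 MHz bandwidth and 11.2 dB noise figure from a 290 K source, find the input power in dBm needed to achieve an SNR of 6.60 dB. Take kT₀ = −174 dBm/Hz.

Sensitivity = −174 + 10 log₁₀(B) + NF + SNR_min
= −174 + 70.93 + 11.2 + 6.60
= −85.27 dBm → −85.3 dBm

−85.3 dBm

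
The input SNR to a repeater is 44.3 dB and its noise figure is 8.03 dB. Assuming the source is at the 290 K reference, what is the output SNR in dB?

36.27 dB

By definition F = SNR_in/SNR_out, so in dB: SNR_out = SNR_in − NF
SNR_out = 44.3 − 8.03 = 36.27 dB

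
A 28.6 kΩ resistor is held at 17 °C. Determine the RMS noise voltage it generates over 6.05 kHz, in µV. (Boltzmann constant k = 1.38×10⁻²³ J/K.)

1.66 µV

T = 17 °C + 273.15 = 290.15 K
V_n = √(4kTRB)
4kTRB = 4 × 1.38×10⁻²³ × 290.15 × 2.86×10⁴ × 6.05×10³ = 2.77×10⁻¹² V²
V_n = √(2.77×10⁻¹²) = 1.66×10⁻⁶ V = 1.66 µV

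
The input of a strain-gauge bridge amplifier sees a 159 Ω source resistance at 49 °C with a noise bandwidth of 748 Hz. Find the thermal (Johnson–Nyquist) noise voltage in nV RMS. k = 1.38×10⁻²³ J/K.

46.0 nV

T = 49 °C + 273.15 = 322.15 K
V_n = √(4kTRB)
4kTRB = 4 × 1.38×10⁻²³ × 322.15 × 1.59×10² × 7.48×10² = 2.11×10⁻¹⁵ V²
V_n = √(2.11×10⁻¹⁵) = 4.60×10⁻⁸ V = 46.0 nV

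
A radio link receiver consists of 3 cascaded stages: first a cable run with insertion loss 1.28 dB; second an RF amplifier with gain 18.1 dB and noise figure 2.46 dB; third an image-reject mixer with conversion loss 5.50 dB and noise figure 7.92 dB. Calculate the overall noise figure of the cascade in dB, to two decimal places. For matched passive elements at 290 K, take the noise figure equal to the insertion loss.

Convert to linear (a loss of L dB is a gain of −L dB): F_i = 10^(NF_i/10), G_i = 10^(G_i,dB/10)
  Stage 1: F_1 = 10^(1.28/10) = 1.343, G_1 = 10^(−1.28/10) = 0.7447
  Stage 2: F_2 = 10^(2.46/10) = 1.762, G_2 = 10^(18.1/10) = 64.57
  Stage 3: F_3 = 10^(7.92/10) = 6.194, G_3 = 10^(−5.50/10) = 0.2818
Friis cascade:
  F = 1.343 + (1.762 − 1)/0.7447 + (6.194 − 1)/48.08 = 2.474
NF = 10 log₁₀(2.474) = 3.93 dB

3.93 dB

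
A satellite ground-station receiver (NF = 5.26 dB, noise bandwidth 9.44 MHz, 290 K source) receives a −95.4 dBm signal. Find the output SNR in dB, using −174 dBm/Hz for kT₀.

Noise floor: N = −174 + 10 log₁₀(B) + NF
10 log₁₀(9.44×10⁶) = 69.75 dB
N = −174 + 69.75 + 5.26 = −98.99 dBm
SNR = P_sig − N = −95.4 − (−98.99) = 3.59 dB → 3.6 dB

3.6 dB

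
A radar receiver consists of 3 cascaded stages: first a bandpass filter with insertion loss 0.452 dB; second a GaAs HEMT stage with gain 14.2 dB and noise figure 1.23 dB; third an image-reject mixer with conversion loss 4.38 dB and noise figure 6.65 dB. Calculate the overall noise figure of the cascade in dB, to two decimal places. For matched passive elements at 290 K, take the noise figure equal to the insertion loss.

2.11 dB

Convert to linear (a loss of L dB is a gain of −L dB): F_i = 10^(NF_i/10), G_i = 10^(G_i,dB/10)
  Stage 1: F_1 = 10^(0.452/10) = 1.110, G_1 = 10^(−0.452/10) = 0.9012
  Stage 2: F_2 = 10^(1.23/10) = 1.327, G_2 = 10^(14.2/10) = 26.30
  Stage 3: F_3 = 10^(6.65/10) = 4.624, G_3 = 10^(−4.38/10) = 0.3648
Friis cascade:
  F = 1.110 + (1.327 − 1)/0.9012 + (4.624 − 1)/23.70 = 1.626
NF = 10 log₁₀(1.626) = 2.11 dB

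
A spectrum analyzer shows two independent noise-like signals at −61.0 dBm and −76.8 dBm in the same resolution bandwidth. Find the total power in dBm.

−60.9 dBm

Convert to linear, add, convert back:
P₁ = 7.94×10⁻¹⁰ W, P₂ = 2.09×10⁻¹¹ W
P_tot = 8.15×10⁻¹⁰ W → 10 log₁₀(P_tot / 10⁻³) = −60.9 dBm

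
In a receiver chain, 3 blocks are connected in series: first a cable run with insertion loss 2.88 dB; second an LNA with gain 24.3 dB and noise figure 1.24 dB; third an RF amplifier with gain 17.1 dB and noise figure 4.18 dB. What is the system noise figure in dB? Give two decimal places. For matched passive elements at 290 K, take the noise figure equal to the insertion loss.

4.14 dB

Convert to linear (a loss of L dB is a gain of −L dB): F_i = 10^(NF_i/10), G_i = 10^(G_i,dB/10)
  Stage 1: F_1 = 10^(2.88/10) = 1.941, G_1 = 10^(−2.88/10) = 0.5152
  Stage 2: F_2 = 10^(1.24/10) = 1.330, G_2 = 10^(24.3/10) = 269.2
  Stage 3: F_3 = 10^(4.18/10) = 2.618, G_3 = 10^(17.1/10) = 51.29
Friis cascade:
  F = 1.941 + (1.330 − 1)/0.5152 + (2.618 − 1)/138.7 = 2.594
NF = 10 log₁₀(2.594) = 4.14 dB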